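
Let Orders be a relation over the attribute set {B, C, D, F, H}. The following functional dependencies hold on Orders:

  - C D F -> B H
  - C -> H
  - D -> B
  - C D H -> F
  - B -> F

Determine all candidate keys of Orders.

Attributes C, D never appear on any right-hand side, so every candidate key must contain {C, D}.
{C, D}⁺ = {B, C, D, F, H}, which is all of the schema, so {C, D} is the only candidate key.

{C, D}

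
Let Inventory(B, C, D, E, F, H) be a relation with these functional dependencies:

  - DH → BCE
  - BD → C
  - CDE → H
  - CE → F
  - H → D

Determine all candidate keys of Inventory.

{H}⁺: H→D adds D; DH→BCE adds B, C, E; CE→F adds F → {B, C, D, E, F, H}.
{B, D, E}⁺: BD→C adds C; CDE→H adds H; CE→F adds F → {B, C, D, E, F, H}. Minimal: {D, E}⁺ = {D, E}; {B, E}⁺ = {B, E}; {B, D}⁺ = {B, C, D} — none reach the full schema.
{C, D, E}⁺: CDE→H adds H; CE→F adds F; DH→BCE adds B → {B, C, D, E, F, H}. Minimal: {D, E}⁺ = {D, E}; {C, E}⁺ = {C, E, F}; {C, D}⁺ = {C, D} — none reach the full schema.
Any other superkey contains one of these as a subset, so there are no further candidate keys.

{H}, {B, D, E}, {C, D, E}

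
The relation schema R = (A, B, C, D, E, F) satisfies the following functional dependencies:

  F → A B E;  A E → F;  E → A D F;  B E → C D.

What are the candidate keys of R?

E, F

{E}⁺: E→ADF adds A, D, F; F→ABE adds B; BE→CD adds C → {A, B, C, D, E, F}.
{F}⁺: F→ABE adds A, B, E; E→ADF adds D; BE→CD adds C → {A, B, C, D, E, F}.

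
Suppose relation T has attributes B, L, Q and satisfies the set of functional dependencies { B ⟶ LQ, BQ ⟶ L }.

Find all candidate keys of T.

{B}⁺: B→LQ adds L, Q → {B, L, Q}.
No other minimal superkey exists.

{B}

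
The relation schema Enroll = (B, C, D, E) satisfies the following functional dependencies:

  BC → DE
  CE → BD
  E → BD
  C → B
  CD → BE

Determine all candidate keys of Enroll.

(C)

Attribute C never appears on the right-hand side of any dependency, so C must belong to every candidate key.
{C}⁺ = {B, C, D, E}, which is all of the schema, so {C} is the only candidate key.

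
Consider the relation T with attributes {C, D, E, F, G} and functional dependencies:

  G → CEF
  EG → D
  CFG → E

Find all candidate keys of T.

{G}

Attribute G never appears on the right-hand side of any dependency, so G must belong to every candidate key.
{G}⁺ = {C, D, E, F, G}, which is all of the schema, so {G} is the only candidate key.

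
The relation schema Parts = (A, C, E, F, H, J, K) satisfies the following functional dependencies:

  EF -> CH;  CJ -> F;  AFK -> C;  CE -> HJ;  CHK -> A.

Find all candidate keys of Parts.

(C, E, K); (E, F, K)

{C, E, K}⁺: CE→HJ adds H, J; CHK→A adds A; CJ→F adds F → {A, C, E, F, H, J, K}. Minimal: {E, K}⁺ = {E, K}; {C, K}⁺ = {C, K}; {C, E}⁺ = {C, E, F, H, J} — none reach the full schema.
{E, F, K}⁺: EF→CH adds C, H; CE→HJ adds J; CHK→A adds A → {A, C, E, F, H, J, K}. Minimal: {F, K}⁺ = {F, K}; {E, K}⁺ = {E, K}; {E, F}⁺ = {C, E, F, H, J} — none reach the full schema.
Any other superkey contains one of these as a subset, so there are no further candidate keys.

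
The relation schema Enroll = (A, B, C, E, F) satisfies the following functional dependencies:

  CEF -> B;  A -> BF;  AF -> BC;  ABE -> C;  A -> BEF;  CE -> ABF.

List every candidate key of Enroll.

{A}⁺: A→BF adds B, F; AF→BC adds C; A→BEF adds E → {A, B, C, E, F}.
{C, E}⁺: CE→ABF adds A, B, F → {A, B, C, E, F}.

A, CE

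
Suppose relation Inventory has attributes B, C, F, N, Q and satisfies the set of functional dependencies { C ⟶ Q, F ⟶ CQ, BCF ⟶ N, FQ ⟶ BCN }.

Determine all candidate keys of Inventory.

F

{F}⁺: F→CQ adds C, Q; FQ→BCN adds B, N → {B, C, F, N, Q}.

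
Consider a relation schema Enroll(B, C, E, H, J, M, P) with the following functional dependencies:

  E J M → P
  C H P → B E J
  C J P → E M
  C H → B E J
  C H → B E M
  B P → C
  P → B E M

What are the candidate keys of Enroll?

{C, H}⁺: CH→BEJ adds B, E, J; CH→BEM adds M; EJM→P adds P → {B, C, E, H, J, M, P}. Minimal: {H}⁺ = {H}; {C}⁺ = {C} — none reach the full schema.
{H, P}⁺: P→BEM adds B, E, M; BP→C adds C; CHP→BEJ adds J → {B, C, E, H, J, M, P}. Minimal: {P}⁺ = {B, C, E, M, P}; {H}⁺ = {H} — none reach the full schema.
{E, H, J, M}⁺: EJM→P adds P; P→BEM adds B; BP→C adds C → {B, C, E, H, J, M, P}. Minimal: {H, J, M}⁺ = {H, J, M}; {E, J, M}⁺ = {B, C, E, J, M, P}; {E, H, M}⁺ = {E, H, M}; … — none reach the full schema.
Any other superkey contains one of these as a subset, so there are no further candidate keys.

{C, H}, {H, P}, {E, H, J, M}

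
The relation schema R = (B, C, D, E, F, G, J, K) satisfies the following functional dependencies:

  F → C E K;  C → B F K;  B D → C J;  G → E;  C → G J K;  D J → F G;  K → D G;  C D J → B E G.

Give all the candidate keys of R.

{C}⁺: C→BFK adds B, F, K; C→GJK adds G, J; K→DG adds D; CDJ→BEG adds E → {B, C, D, E, F, G, J, K}.
{F}⁺: F→CEK adds C, E, K; C→BFK adds B; C→GJK adds G, J; K→DG adds D → {B, C, D, E, F, G, J, K}.
{B, D}⁺: BD→CJ adds C, J; C→GJK adds G, K; DJ→FG adds F; CDJ→BEG adds E → {B, C, D, E, F, G, J, K}. Minimal: {D}⁺ = {D}; {B}⁺ = {B} — none reach the full schema.
{B, K}⁺: K→DG adds D, G; BD→CJ adds C, J; G→E adds E; DJ→FG adds F → {B, C, D, E, F, G, J, K}. Minimal: {K}⁺ = {D, E, G, K}; {B}⁺ = {B} — none reach the full schema.
{D, J}⁺: DJ→FG adds F, G; F→CEK adds C, E, K; C→BFK adds B → {B, C, D, E, F, G, J, K}. Minimal: {J}⁺ = {J}; {D}⁺ = {D} — none reach the full schema.
{J, K}⁺: K→DG adds D, G; G→E adds E; DJ→FG adds F; F→CEK adds C; C→BFK adds B → {B, C, D, E, F, G, J, K}. Minimal: {K}⁺ = {D, E, G, K}; {J}⁺ = {J} — none reach the full schema.

(C); (F); (B, D); (B, K); (D, J); (J, K)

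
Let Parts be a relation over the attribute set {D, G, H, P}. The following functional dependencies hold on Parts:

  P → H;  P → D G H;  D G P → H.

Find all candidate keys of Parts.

{P}

Attribute P never appears on the right-hand side of any dependency, so P must belong to every candidate key.
{P}⁺ = {D, G, H, P}, which is all of the schema, so {P} is the only candidate key.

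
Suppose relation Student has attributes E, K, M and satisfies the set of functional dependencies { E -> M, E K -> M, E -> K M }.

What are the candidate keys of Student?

Attribute E never appears on the right-hand side of any dependency, so E must belong to every candidate key.
{E}⁺ = {E, K, M}, which is all of the schema, so {E} is the only candidate key.

E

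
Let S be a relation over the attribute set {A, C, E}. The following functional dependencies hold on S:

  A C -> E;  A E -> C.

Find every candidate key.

{A, C}, {A, E}

{A, C}⁺: AC→E adds E → {A, C, E}. Minimal: {C}⁺ = {C}; {A}⁺ = {A} — none reach the full schema.
{A, E}⁺: AE→C adds C → {A, C, E}. Minimal: {E}⁺ = {E}; {A}⁺ = {A} — none reach the full schema.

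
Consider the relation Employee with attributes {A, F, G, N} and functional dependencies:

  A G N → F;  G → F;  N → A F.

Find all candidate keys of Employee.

{G, N}⁺: G→F adds F; N→AF adds A → {A, F, G, N}.
No other minimal superkey exists.

{G, N}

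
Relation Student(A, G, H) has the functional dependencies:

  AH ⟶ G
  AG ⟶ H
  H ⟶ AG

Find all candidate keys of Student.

{H}⁺: H→AG adds A, G → {A, G, H}.
{A, G}⁺: AG→H adds H → {A, G, H}. Minimal: {G}⁺ = {G}; {A}⁺ = {A} — none reach the full schema.

{H}, {A, G}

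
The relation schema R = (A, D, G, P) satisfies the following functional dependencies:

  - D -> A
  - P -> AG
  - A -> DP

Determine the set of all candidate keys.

{A}⁺: A→DP adds D, P; P→AG adds G → {A, D, G, P}.
{D}⁺: D→A adds A; A→DP adds P; P→AG adds G → {A, D, G, P}.
{P}⁺: P→AG adds A, G; A→DP adds D → {A, D, G, P}.
Any other superkey contains one of these as a subset, so there are no further candidate keys.

{A}, {D}, {P}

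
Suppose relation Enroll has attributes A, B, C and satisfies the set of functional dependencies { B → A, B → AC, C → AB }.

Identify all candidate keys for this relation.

{B}; {C}

{B}⁺: B→A adds A; B→AC adds C → {A, B, C}.
{C}⁺: C→AB adds A, B → {A, B, C}.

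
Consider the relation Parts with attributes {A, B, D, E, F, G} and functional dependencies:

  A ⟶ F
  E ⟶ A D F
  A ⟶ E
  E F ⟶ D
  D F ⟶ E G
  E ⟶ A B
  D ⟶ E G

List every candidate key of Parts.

{A}⁺: A→F adds F; A→E adds E; EF→D adds D; DF→EG adds G; E→AB adds B → {A, B, D, E, F, G}.
{D}⁺: D→EG adds E, G; E→ADF adds A, F; E→AB adds B → {A, B, D, E, F, G}.
{E}⁺: E→ADF adds A, D, F; DF→EG adds G; E→AB adds B → {A, B, D, E, F, G}.
Any other superkey contains one of these as a subset, so there are no further candidate keys.

{A}, {D}, {E}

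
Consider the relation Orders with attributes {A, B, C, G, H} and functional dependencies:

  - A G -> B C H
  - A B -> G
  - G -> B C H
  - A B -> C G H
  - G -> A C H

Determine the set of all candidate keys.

G; AB

{G}⁺: G→BCH adds B, C, H; G→ACH adds A → {A, B, C, G, H}.
{A, B}⁺: AB→G adds G; G→BCH adds C, H → {A, B, C, G, H}. Minimal: {B}⁺ = {B}; {A}⁺ = {A} — none reach the full schema.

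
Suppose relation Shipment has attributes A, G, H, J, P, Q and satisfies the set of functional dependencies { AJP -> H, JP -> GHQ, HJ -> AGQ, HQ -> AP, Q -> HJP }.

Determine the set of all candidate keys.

(Q), (H, J), (J, P)

{Q}⁺: Q→HJP adds H, J, P; JP→GHQ adds G; HJ→AGQ adds A → {A, G, H, J, P, Q}.
{H, J}⁺: HJ→AGQ adds A, G, Q; HQ→AP adds P → {A, G, H, J, P, Q}.
{J, P}⁺: JP→GHQ adds G, H, Q; HJ→AGQ adds A → {A, G, H, J, P, Q}.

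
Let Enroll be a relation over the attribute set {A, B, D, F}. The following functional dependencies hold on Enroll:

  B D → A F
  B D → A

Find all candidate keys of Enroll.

Attributes B, D never appear on any right-hand side, so every candidate key must contain {B, D}.
{B, D}⁺ = {A, B, D, F}, which is all of the schema, so {B, D} is the only candidate key.

(B, D)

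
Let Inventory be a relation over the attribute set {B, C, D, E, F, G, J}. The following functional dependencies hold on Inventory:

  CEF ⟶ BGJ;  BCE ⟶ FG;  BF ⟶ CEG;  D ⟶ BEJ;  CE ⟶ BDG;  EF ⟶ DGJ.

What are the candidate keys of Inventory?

BF, CD, CE, DF, EF

{B, F}⁺: BF→CEG adds C, E, G; CE→BDG adds D; EF→DGJ adds J → {B, C, D, E, F, G, J}. Minimal: {F}⁺ = {F}; {B}⁺ = {B} — none reach the full schema.
{C, D}⁺: D→BEJ adds B, E, J; CE→BDG adds G; BCE→FG adds F → {B, C, D, E, F, G, J}. Minimal: {D}⁺ = {B, D, E, J}; {C}⁺ = {C} — none reach the full schema.
{C, E}⁺: CE→BDG adds B, D, G; BCE→FG adds F; D→BEJ adds J → {B, C, D, E, F, G, J}. Minimal: {E}⁺ = {E}; {C}⁺ = {C} — none reach the full schema.
{D, F}⁺: D→BEJ adds B, E, J; EF→DGJ adds G; BF→CEG adds C → {B, C, D, E, F, G, J}. Minimal: {F}⁺ = {F}; {D}⁺ = {B, D, E, J} — none reach the full schema.
{E, F}⁺: EF→DGJ adds D, G, J; D→BEJ adds B; BF→CEG adds C → {B, C, D, E, F, G, J}. Minimal: {F}⁺ = {F}; {E}⁺ = {E} — none reach the full schema.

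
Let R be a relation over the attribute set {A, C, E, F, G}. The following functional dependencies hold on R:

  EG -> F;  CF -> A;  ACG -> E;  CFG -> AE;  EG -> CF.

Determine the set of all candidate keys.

Attribute G never appears on the right-hand side of any dependency, so G must belong to every candidate key.
{G}⁺ = {G}, which is not all of the schema, so we must add further attributes.
{E, G}⁺: EG→F adds F; EG→CF adds C; CF→A adds A → {A, C, E, F, G}. Minimal: {G}⁺ = {G}; {E}⁺ = {E} — none reach the full schema.
{A, C, G}⁺: ACG→E adds E; EG→CF adds F → {A, C, E, F, G}. Minimal: {C, G}⁺ = {C, G}; {A, G}⁺ = {A, G}; {A, C}⁺ = {A, C} — none reach the full schema.
{C, F, G}⁺: CF→A adds A; ACG→E adds E → {A, C, E, F, G}. Minimal: {F, G}⁺ = {F, G}; {C, G}⁺ = {C, G}; {C, F}⁺ = {A, C, F} — none reach the full schema.

EG, ACG, CFG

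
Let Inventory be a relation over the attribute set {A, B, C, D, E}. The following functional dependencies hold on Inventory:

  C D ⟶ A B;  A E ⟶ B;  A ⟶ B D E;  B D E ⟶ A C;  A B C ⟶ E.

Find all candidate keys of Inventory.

{A}⁺: A→BDE adds B, D, E; BDE→AC adds C → {A, B, C, D, E}.
{C, D}⁺: CD→AB adds A, B; A→BDE adds E → {A, B, C, D, E}. Minimal: {D}⁺ = {D}; {C}⁺ = {C} — none reach the full schema.
{B, D, E}⁺: BDE→AC adds A, C → {A, B, C, D, E}. Minimal: {D, E}⁺ = {D, E}; {B, E}⁺ = {B, E}; {B, D}⁺ = {B, D} — none reach the full schema.
Any other superkey contains one of these as a subset, so there are no further candidate keys.

(A), (C, D), (B, D, E)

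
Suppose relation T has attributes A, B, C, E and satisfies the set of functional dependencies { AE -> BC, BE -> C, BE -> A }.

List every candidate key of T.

{A, E}; {B, E}

Attribute E never appears on the right-hand side of any dependency, so E must belong to every candidate key.
{E}⁺ = {E}, which is not all of the schema, so we must add further attributes.
{A, E}⁺: AE→BC adds B, C → {A, B, C, E}.
{B, E}⁺: BE→C adds C; BE→A adds A → {A, B, C, E}.
Any other superkey contains one of these as a subset, so there are no further candidate keys.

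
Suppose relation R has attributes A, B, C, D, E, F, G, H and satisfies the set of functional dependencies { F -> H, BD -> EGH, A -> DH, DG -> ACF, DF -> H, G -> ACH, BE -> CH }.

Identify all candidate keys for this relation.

{A, B}, {B, D}, {B, G}

Attribute B never appears on the right-hand side of any dependency, so B must belong to every candidate key.
{B}⁺ = {B}, which is not all of the schema, so we must add further attributes.
{A, B}⁺: A→DH adds D, H; BD→EGH adds E, G; DG→ACF adds C, F → {A, B, C, D, E, F, G, H}. Minimal: {B}⁺ = {B}; {A}⁺ = {A, D, H} — none reach the full schema.
{B, D}⁺: BD→EGH adds E, G, H; DG→ACF adds A, C, F → {A, B, C, D, E, F, G, H}. Minimal: {D}⁺ = {D}; {B}⁺ = {B} — none reach the full schema.
{B, G}⁺: G→ACH adds A, C, H; A→DH adds D; DG→ACF adds F; BD→EGH adds E → {A, B, C, D, E, F, G, H}. Minimal: {G}⁺ = {A, C, D, F, G, H}; {B}⁺ = {B} — none reach the full schema.
Any other superkey contains one of these as a subset, so there are no further candidate keys.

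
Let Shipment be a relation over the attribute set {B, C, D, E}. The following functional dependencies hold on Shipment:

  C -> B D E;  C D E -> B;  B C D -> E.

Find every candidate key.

Attribute C never appears on the right-hand side of any dependency, so C must belong to every candidate key.
{C}⁺ = {B, C, D, E}, which is all of the schema, so {C} is the only candidate key.

{C}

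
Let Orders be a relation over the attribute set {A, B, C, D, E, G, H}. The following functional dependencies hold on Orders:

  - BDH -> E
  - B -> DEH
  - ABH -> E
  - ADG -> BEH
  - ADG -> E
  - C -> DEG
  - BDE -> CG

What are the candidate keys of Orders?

AB, AC, ADG

Attribute A never appears on the right-hand side of any dependency, so A must belong to every candidate key.
{A}⁺ = {A}, which is not all of the schema, so we must add further attributes.
{A, B}⁺: B→DEH adds D, E, H; BDE→CG adds C, G → {A, B, C, D, E, G, H}. Minimal: {B}⁺ = {B, C, D, E, G, H}; {A}⁺ = {A} — none reach the full schema.
{A, C}⁺: C→DEG adds D, E, G; ADG→BEH adds B, H → {A, B, C, D, E, G, H}. Minimal: {C}⁺ = {C, D, E, G}; {A}⁺ = {A} — none reach the full schema.
{A, D, G}⁺: ADG→BEH adds B, E, H; BDE→CG adds C → {A, B, C, D, E, G, H}. Minimal: {D, G}⁺ = {D, G}; {A, G}⁺ = {A, G}; {A, D}⁺ = {A, D} — none reach the full schema.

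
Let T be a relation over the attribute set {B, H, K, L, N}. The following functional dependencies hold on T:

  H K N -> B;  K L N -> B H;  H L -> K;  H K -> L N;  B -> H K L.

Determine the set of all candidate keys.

{B}⁺: B→HKL adds H, K, L; HK→LN adds N → {B, H, K, L, N}.
{H, K}⁺: HK→LN adds L, N; HKN→B adds B → {B, H, K, L, N}.
{H, L}⁺: HL→K adds K; HK→LN adds N; HKN→B adds B → {B, H, K, L, N}.
{K, L, N}⁺: KLN→BH adds B, H → {B, H, K, L, N}.
Any other superkey contains one of these as a subset, so there are no further candidate keys.

{B}, {H, K}, {H, L}, {K, L, N}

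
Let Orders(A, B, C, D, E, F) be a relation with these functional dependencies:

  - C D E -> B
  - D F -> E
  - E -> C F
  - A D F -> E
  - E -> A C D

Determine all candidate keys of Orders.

{E}⁺: E→CF adds C, F; E→ACD adds A, D; CDE→B adds B → {A, B, C, D, E, F}.
{D, F}⁺: DF→E adds E; E→CF adds C; E→ACD adds A; CDE→B adds B → {A, B, C, D, E, F}. Minimal: {F}⁺ = {F}; {D}⁺ = {D} — none reach the full schema.

{E}, {D, F}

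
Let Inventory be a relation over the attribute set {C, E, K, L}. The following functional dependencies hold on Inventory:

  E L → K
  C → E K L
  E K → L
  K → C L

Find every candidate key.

{C}; {K}; {E, L}

{C}⁺: C→EKL adds E, K, L → {C, E, K, L}.
{K}⁺: K→CL adds C, L; C→EKL adds E → {C, E, K, L}.
{E, L}⁺: EL→K adds K; K→CL adds C → {C, E, K, L}. Minimal: {L}⁺ = {L}; {E}⁺ = {E} — none reach the full schema.
Any other superkey contains one of these as a subset, so there are no further candidate keys.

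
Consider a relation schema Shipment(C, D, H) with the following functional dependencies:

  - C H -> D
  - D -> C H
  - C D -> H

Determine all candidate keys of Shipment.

(D), (C, H)

{D}⁺: D→CH adds C, H → {C, D, H}.
{C, H}⁺: CH→D adds D → {C, D, H}.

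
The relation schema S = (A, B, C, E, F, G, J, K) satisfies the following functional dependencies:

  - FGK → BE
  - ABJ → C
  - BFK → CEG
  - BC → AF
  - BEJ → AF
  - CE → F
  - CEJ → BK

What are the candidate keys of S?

Attribute J never appears on the right-hand side of any dependency, so J must belong to every candidate key.
{J}⁺ = {J}, which is not all of the schema, so we must add further attributes.
{B, E, J}⁺: BEJ→AF adds A, F; ABJ→C adds C; CEJ→BK adds K; BFK→CEG adds G → {A, B, C, E, F, G, J, K}. Minimal: {E, J}⁺ = {E, J}; {B, J}⁺ = {B, J}; {B, E}⁺ = {B, E} — none reach the full schema.
{C, E, J}⁺: CE→F adds F; CEJ→BK adds B, K; BFK→CEG adds G; BC→AF adds A → {A, B, C, E, F, G, J, K}. Minimal: {E, J}⁺ = {E, J}; {C, J}⁺ = {C, J}; {C, E}⁺ = {C, E, F} — none reach the full schema.
{A, B, J, K}⁺: ABJ→C adds C; BC→AF adds F; BFK→CEG adds E, G → {A, B, C, E, F, G, J, K}. Minimal: {B, J, K}⁺ = {B, J, K}; {A, J, K}⁺ = {A, J, K}; {A, B, K}⁺ = {A, B, K}; … — none reach the full schema.
{B, C, J, K}⁺: BC→AF adds A, F; BFK→CEG adds E, G → {A, B, C, E, F, G, J, K}. Minimal: {C, J, K}⁺ = {C, J, K}; {B, J, K}⁺ = {B, J, K}; {B, C, K}⁺ = {A, B, C, E, F, G, K}; … — none reach the full schema.
{B, F, J, K}⁺: BFK→CEG adds C, E, G; BC→AF adds A → {A, B, C, E, F, G, J, K}. Minimal: {F, J, K}⁺ = {F, J, K}; {B, J, K}⁺ = {B, J, K}; {B, F, K}⁺ = {A, B, C, E, F, G, K}; … — none reach the full schema.
{F, G, J, K}⁺: FGK→BE adds B, E; BFK→CEG adds C; BC→AF adds A → {A, B, C, E, F, G, J, K}. Minimal: {G, J, K}⁺ = {G, J, K}; {F, J, K}⁺ = {F, J, K}; {F, G, K}⁺ = {A, B, C, E, F, G, K}; … — none reach the full schema.
Any other superkey contains one of these as a subset, so there are no further candidate keys.

BEJ, CEJ, ABJK, BCJK, BFJK, FGJK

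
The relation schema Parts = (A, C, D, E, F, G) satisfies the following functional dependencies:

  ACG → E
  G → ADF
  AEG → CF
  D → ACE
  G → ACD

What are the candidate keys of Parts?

Attribute G never appears on the right-hand side of any dependency, so G must belong to every candidate key.
{G}⁺ = {A, C, D, E, F, G}, which is all of the schema, so {G} is the only candidate key.

(G)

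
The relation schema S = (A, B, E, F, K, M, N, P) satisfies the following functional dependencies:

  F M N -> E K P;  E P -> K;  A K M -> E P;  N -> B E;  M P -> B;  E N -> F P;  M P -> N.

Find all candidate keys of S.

{A, K, M}⁺: AKM→EP adds E, P; MP→B adds B; MP→N adds N; EN→FP adds F → {A, B, E, F, K, M, N, P}. Minimal: {K, M}⁺ = {K, M}; {A, M}⁺ = {A, M}; {A, K}⁺ = {A, K} — none reach the full schema.
{A, M, N}⁺: N→BE adds B, E; EN→FP adds F, P; FMN→EKP adds K → {A, B, E, F, K, M, N, P}. Minimal: {M, N}⁺ = {B, E, F, K, M, N, P}; {A, N}⁺ = {A, B, E, F, K, N, P}; {A, M}⁺ = {A, M} — none reach the full schema.
{A, M, P}⁺: MP→B adds B; MP→N adds N; N→BE adds E; EN→FP adds F; FMN→EKP adds K → {A, B, E, F, K, M, N, P}. Minimal: {M, P}⁺ = {B, E, F, K, M, N, P}; {A, P}⁺ = {A, P}; {A, M}⁺ = {A, M} — none reach the full schema.
Any other superkey contains one of these as a subset, so there are no further candidate keys.

{A, K, M}; {A, M, N}; {A, M, P}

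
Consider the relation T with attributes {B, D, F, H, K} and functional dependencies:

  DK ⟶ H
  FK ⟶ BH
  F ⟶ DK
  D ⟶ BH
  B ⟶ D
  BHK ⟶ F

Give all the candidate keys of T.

{F}⁺: F→DK adds D, K; D→BH adds B, H → {B, D, F, H, K}.
{B, K}⁺: B→D adds D; DK→H adds H; BHK→F adds F → {B, D, F, H, K}. Minimal: {K}⁺ = {K}; {B}⁺ = {B, D, H} — none reach the full schema.
{D, K}⁺: DK→H adds H; D→BH adds B; BHK→F adds F → {B, D, F, H, K}. Minimal: {K}⁺ = {K}; {D}⁺ = {B, D, H} — none reach the full schema.
Any other superkey contains one of these as a subset, so there are no further candidate keys.

(F), (B, K), (D, K)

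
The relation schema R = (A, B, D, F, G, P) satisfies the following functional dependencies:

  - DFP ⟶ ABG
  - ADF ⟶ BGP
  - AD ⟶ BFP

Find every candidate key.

Attribute D never appears on the right-hand side of any dependency, so D must belong to every candidate key.
{D}⁺ = {D}, which is not all of the schema, so we must add further attributes.
{A, D}⁺: AD→BFP adds B, F, P; DFP→ABG adds G → {A, B, D, F, G, P}. Minimal: {D}⁺ = {D}; {A}⁺ = {A} — none reach the full schema.
{D, F, P}⁺: DFP→ABG adds A, B, G → {A, B, D, F, G, P}. Minimal: {F, P}⁺ = {F, P}; {D, P}⁺ = {D, P}; {D, F}⁺ = {D, F} — none reach the full schema.

{A, D}; {D, F, P}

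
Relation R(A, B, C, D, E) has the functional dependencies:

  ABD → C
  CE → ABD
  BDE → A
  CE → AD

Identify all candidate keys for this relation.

Attribute E never appears on the right-hand side of any dependency, so E must belong to every candidate key.
{E}⁺ = {E}, which is not all of the schema, so we must add further attributes.
{C, E}⁺: CE→ABD adds A, B, D → {A, B, C, D, E}.
{B, D, E}⁺: BDE→A adds A; ABD→C adds C → {A, B, C, D, E}.
Any other superkey contains one of these as a subset, so there are no further candidate keys.

(C, E), (B, D, E)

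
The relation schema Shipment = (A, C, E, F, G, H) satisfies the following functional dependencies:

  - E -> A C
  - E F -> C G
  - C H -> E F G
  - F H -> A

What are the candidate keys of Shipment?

CH; EH

Attribute H never appears on the right-hand side of any dependency, so H must belong to every candidate key.
{H}⁺ = {H}, which is not all of the schema, so we must add further attributes.
{C, H}⁺: CH→EFG adds E, F, G; FH→A adds A → {A, C, E, F, G, H}. Minimal: {H}⁺ = {H}; {C}⁺ = {C} — none reach the full schema.
{E, H}⁺: E→AC adds A, C; CH→EFG adds F, G → {A, C, E, F, G, H}. Minimal: {H}⁺ = {H}; {E}⁺ = {A, C, E} — none reach the full schema.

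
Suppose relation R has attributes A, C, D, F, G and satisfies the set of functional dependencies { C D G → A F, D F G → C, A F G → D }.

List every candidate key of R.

{A, F, G}; {C, D, G}; {D, F, G}

{A, F, G}⁺: AFG→D adds D; DFG→C adds C → {A, C, D, F, G}.
{C, D, G}⁺: CDG→AF adds A, F → {A, C, D, F, G}.
{D, F, G}⁺: DFG→C adds C; CDG→AF adds A → {A, C, D, F, G}.
Any other superkey contains one of these as a subset, so there are no further candidate keys.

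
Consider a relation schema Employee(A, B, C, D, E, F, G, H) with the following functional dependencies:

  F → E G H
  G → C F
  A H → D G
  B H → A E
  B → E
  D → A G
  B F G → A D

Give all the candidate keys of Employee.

Attribute B never appears on the right-hand side of any dependency, so B must belong to every candidate key.
{B}⁺ = {B, E}, which is not all of the schema, so we must add further attributes.
{B, D}⁺: B→E adds E; D→AG adds A, G; G→CF adds C, F; F→EGH adds H → {A, B, C, D, E, F, G, H}. Minimal: {D}⁺ = {A, C, D, E, F, G, H}; {B}⁺ = {B, E} — none reach the full schema.
{B, F}⁺: F→EGH adds E, G, H; G→CF adds C; BH→AE adds A; BFG→AD adds D → {A, B, C, D, E, F, G, H}. Minimal: {F}⁺ = {C, E, F, G, H}; {B}⁺ = {B, E} — none reach the full schema.
{B, G}⁺: G→CF adds C, F; B→E adds E; BFG→AD adds A, D; F→EGH adds H → {A, B, C, D, E, F, G, H}. Minimal: {G}⁺ = {C, E, F, G, H}; {B}⁺ = {B, E} — none reach the full schema.
{B, H}⁺: BH→AE adds A, E; AH→DG adds D, G; G→CF adds C, F → {A, B, C, D, E, F, G, H}. Minimal: {H}⁺ = {H}; {B}⁺ = {B, E} — none reach the full schema.
Any other superkey contains one of these as a subset, so there are no further candidate keys.

{B, D}; {B, F}; {B, G}; {B, H}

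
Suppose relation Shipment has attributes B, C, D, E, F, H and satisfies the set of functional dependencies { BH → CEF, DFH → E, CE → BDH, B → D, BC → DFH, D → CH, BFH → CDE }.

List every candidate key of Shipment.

B; CE; DE; DF

{B}⁺: B→D adds D; D→CH adds C, H; BH→CEF adds E, F → {B, C, D, E, F, H}.
{C, E}⁺: CE→BDH adds B, D, H; BC→DFH adds F → {B, C, D, E, F, H}. Minimal: {E}⁺ = {E}; {C}⁺ = {C} — none reach the full schema.
{D, E}⁺: D→CH adds C, H; CE→BDH adds B; BC→DFH adds F → {B, C, D, E, F, H}. Minimal: {E}⁺ = {E}; {D}⁺ = {C, D, H} — none reach the full schema.
{D, F}⁺: D→CH adds C, H; DFH→E adds E; CE→BDH adds B → {B, C, D, E, F, H}. Minimal: {F}⁺ = {F}; {D}⁺ = {C, D, H} — none reach the full schema.
Any other superkey contains one of these as a subset, so there are no further candidate keys.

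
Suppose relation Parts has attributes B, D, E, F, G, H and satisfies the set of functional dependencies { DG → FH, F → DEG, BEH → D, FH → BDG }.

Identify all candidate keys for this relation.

{F}⁺: F→DEG adds D, E, G; DG→FH adds H; FH→BDG adds B → {B, D, E, F, G, H}.
{D, G}⁺: DG→FH adds F, H; F→DEG adds E; FH→BDG adds B → {B, D, E, F, G, H}. Minimal: {G}⁺ = {G}; {D}⁺ = {D} — none reach the full schema.
{B, E, G, H}⁺: BEH→D adds D; DG→FH adds F → {B, D, E, F, G, H}. Minimal: {E, G, H}⁺ = {E, G, H}; {B, G, H}⁺ = {B, G, H}; {B, E, H}⁺ = {B, D, E, H}; … — none reach the full schema.
Any other superkey contains one of these as a subset, so there are no further candidate keys.

{F}; {D, G}; {B, E, G, H}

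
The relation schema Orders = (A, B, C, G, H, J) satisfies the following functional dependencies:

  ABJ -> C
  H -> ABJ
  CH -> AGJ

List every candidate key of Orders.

Attribute H never appears on the right-hand side of any dependency, so H must belong to every candidate key.
{H}⁺ = {A, B, C, G, H, J}, which is all of the schema, so {H} is the only candidate key.

H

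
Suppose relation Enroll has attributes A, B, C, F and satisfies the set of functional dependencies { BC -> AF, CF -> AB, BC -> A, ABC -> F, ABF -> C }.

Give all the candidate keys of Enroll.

{B, C}⁺: BC→AF adds A, F → {A, B, C, F}. Minimal: {C}⁺ = {C}; {B}⁺ = {B} — none reach the full schema.
{C, F}⁺: CF→AB adds A, B → {A, B, C, F}. Minimal: {F}⁺ = {F}; {C}⁺ = {C} — none reach the full schema.
{A, B, F}⁺: ABF→C adds C → {A, B, C, F}. Minimal: {B, F}⁺ = {B, F}; {A, F}⁺ = {A, F}; {A, B}⁺ = {A, B} — none reach the full schema.

{B, C}; {C, F}; {A, B, F}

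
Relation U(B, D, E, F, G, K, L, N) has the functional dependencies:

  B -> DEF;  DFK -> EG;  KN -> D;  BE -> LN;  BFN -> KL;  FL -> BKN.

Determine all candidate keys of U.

{B}, {F, L}

{B}⁺: B→DEF adds D, E, F; BE→LN adds L, N; BFN→KL adds K; DFK→EG adds G → {B, D, E, F, G, K, L, N}.
{F, L}⁺: FL→BKN adds B, K, N; B→DEF adds D, E; DFK→EG adds G → {B, D, E, F, G, K, L, N}. Minimal: {L}⁺ = {L}; {F}⁺ = {F} — none reach the full schema.
Any other superkey contains one of these as a subset, so there are no further candidate keys.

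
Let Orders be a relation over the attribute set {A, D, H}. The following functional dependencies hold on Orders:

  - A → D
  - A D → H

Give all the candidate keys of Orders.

Attribute A never appears on the right-hand side of any dependency, so A must belong to every candidate key.
{A}⁺ = {A, D, H}, which is all of the schema, so {A} is the only candidate key.

(A)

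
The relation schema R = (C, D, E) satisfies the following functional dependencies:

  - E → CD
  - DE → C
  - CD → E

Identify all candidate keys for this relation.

(E), (C, D)

{E}⁺: E→CD adds C, D → {C, D, E}.
{C, D}⁺: CD→E adds E → {C, D, E}. Minimal: {D}⁺ = {D}; {C}⁺ = {C} — none reach the full schema.
Any other superkey contains one of these as a subset, so there are no further candidate keys.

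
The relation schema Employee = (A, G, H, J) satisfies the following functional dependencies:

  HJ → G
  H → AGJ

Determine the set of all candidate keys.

(H)

{H}⁺: H→AGJ adds A, G, J → {A, G, H, J}.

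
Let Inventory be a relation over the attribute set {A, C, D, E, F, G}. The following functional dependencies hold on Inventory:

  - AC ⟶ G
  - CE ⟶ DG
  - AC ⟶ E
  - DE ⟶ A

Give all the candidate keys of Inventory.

ACF, CEF

Attributes C, F never appear on any right-hand side, so every candidate key must contain {C, F}.
{C, F}⁺ = {C, F}, which is not all of the schema, so we must add further attributes.
{A, C, F}⁺: AC→G adds G; AC→E adds E; CE→DG adds D → {A, C, D, E, F, G}.
{C, E, F}⁺: CE→DG adds D, G; DE→A adds A → {A, C, D, E, F, G}.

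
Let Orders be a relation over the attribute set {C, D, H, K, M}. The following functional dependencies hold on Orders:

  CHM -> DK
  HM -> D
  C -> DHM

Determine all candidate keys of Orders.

Attribute C never appears on the right-hand side of any dependency, so C must belong to every candidate key.
{C}⁺ = {C, D, H, K, M}, which is all of the schema, so {C} is the only candidate key.

C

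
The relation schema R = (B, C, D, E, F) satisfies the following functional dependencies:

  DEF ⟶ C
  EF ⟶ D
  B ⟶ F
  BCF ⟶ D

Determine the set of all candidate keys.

{B, E}

Attributes B, E never appear on any right-hand side, so every candidate key must contain {B, E}.
{B, E}⁺ = {B, C, D, E, F}, which is all of the schema, so {B, E} is the only candidate key.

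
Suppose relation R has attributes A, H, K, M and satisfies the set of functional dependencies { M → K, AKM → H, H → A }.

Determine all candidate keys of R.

{A, M}⁺: M→K adds K; AKM→H adds H → {A, H, K, M}. Minimal: {M}⁺ = {K, M}; {A}⁺ = {A} — none reach the full schema.
{H, M}⁺: M→K adds K; H→A adds A → {A, H, K, M}. Minimal: {M}⁺ = {K, M}; {H}⁺ = {A, H} — none reach the full schema.
Any other superkey contains one of these as a subset, so there are no further candidate keys.

(A, M); (H, M)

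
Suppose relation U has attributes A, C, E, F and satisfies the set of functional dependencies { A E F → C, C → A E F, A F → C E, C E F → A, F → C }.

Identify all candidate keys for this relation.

C; F

{C}⁺: C→AEF adds A, E, F → {A, C, E, F}.
{F}⁺: F→C adds C; C→AEF adds A, E → {A, C, E, F}.
Any other superkey contains one of these as a subset, so there are no further candidate keys.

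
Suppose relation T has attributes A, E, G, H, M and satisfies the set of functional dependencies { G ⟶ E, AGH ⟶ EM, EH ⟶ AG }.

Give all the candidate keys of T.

Attribute H never appears on the right-hand side of any dependency, so H must belong to every candidate key.
{H}⁺ = {H}, which is not all of the schema, so we must add further attributes.
{E, H}⁺: EH→AG adds A, G; AGH→EM adds M → {A, E, G, H, M}.
{G, H}⁺: G→E adds E; EH→AG adds A; AGH→EM adds M → {A, E, G, H, M}.

(E, H), (G, H)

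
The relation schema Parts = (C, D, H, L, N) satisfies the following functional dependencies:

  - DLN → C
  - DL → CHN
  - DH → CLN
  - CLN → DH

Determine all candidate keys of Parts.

DH; DL; CLN

{D, H}⁺: DH→CLN adds C, L, N → {C, D, H, L, N}. Minimal: {H}⁺ = {H}; {D}⁺ = {D} — none reach the full schema.
{D, L}⁺: DL→CHN adds C, H, N → {C, D, H, L, N}. Minimal: {L}⁺ = {L}; {D}⁺ = {D} — none reach the full schema.
{C, L, N}⁺: CLN→DH adds D, H → {C, D, H, L, N}. Minimal: {L, N}⁺ = {L, N}; {C, N}⁺ = {C, N}; {C, L}⁺ = {C, L} — none reach the full schema.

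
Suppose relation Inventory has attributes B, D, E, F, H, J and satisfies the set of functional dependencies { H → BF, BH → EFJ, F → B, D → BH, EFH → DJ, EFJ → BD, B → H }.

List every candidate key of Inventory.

{B}; {D}; {F}; {H}

{B}⁺: B→H adds H; H→BF adds F; BH→EFJ adds E, J; EFH→DJ adds D → {B, D, E, F, H, J}.
{D}⁺: D→BH adds B, H; H→BF adds F; BH→EFJ adds E, J → {B, D, E, F, H, J}.
{F}⁺: F→B adds B; B→H adds H; BH→EFJ adds E, J; EFH→DJ adds D → {B, D, E, F, H, J}.
{H}⁺: H→BF adds B, F; BH→EFJ adds E, J; EFH→DJ adds D → {B, D, E, F, H, J}.
Any other superkey contains one of these as a subset, so there are no further candidate keys.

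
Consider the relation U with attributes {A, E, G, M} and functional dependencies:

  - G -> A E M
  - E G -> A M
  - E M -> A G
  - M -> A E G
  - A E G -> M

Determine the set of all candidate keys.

{G}⁺: G→AEM adds A, E, M → {A, E, G, M}.
{M}⁺: M→AEG adds A, E, G → {A, E, G, M}.
Any other superkey contains one of these as a subset, so there are no further candidate keys.

(G), (M)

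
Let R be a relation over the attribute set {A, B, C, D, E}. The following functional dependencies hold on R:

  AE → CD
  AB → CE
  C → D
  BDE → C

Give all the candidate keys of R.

Attributes A, B never appear on any right-hand side, so every candidate key must contain {A, B}.
{A, B}⁺ = {A, B, C, D, E}, which is all of the schema, so {A, B} is the only candidate key.

{A, B}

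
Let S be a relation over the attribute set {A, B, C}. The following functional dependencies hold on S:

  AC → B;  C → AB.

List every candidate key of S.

{C}⁺: C→AB adds A, B → {A, B, C}.
No other minimal superkey exists.

{C}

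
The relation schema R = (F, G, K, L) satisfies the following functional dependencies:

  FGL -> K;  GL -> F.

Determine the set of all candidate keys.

Attributes G, L never appear on any right-hand side, so every candidate key must contain {G, L}.
{G, L}⁺ = {F, G, K, L}, which is all of the schema, so {G, L} is the only candidate key.

{G, L}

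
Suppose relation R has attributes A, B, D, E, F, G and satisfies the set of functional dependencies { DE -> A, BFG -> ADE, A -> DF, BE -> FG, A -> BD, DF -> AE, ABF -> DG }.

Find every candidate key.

{A}, {B, E}, {D, E}, {D, F}, {B, F, G}

{A}⁺: A→DF adds D, F; A→BD adds B; DF→AE adds E; ABF→DG adds G → {A, B, D, E, F, G}.
{B, E}⁺: BE→FG adds F, G; BFG→ADE adds A, D → {A, B, D, E, F, G}.
{D, E}⁺: DE→A adds A; A→DF adds F; A→BD adds B; ABF→DG adds G → {A, B, D, E, F, G}.
{D, F}⁺: DF→AE adds A, E; A→BD adds B; ABF→DG adds G → {A, B, D, E, F, G}.
{B, F, G}⁺: BFG→ADE adds A, D, E → {A, B, D, E, F, G}.
Any other superkey contains one of these as a subset, so there are no further candidate keys.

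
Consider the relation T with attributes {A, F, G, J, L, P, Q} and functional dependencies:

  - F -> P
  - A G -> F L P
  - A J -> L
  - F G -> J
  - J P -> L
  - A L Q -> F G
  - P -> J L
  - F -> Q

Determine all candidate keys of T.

Attribute A never appears on the right-hand side of any dependency, so A must belong to every candidate key.
{A}⁺ = {A}, which is not all of the schema, so we must add further attributes.
{A, F}⁺: F→P adds P; P→JL adds J, L; F→Q adds Q; ALQ→FG adds G → {A, F, G, J, L, P, Q}.
{A, G}⁺: AG→FLP adds F, L, P; FG→J adds J; F→Q adds Q → {A, F, G, J, L, P, Q}.
{A, J, Q}⁺: AJ→L adds L; ALQ→FG adds F, G; F→P adds P → {A, F, G, J, L, P, Q}.
{A, L, Q}⁺: ALQ→FG adds F, G; F→P adds P; FG→J adds J → {A, F, G, J, L, P, Q}.
{A, P, Q}⁺: P→JL adds J, L; ALQ→FG adds F, G → {A, F, G, J, L, P, Q}.

{A, F}; {A, G}; {A, J, Q}; {A, L, Q}; {A, P, Q}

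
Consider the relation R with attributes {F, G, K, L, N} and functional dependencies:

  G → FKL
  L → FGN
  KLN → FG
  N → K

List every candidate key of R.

{G}⁺: G→FKL adds F, K, L; L→FGN adds N → {F, G, K, L, N}.
{L}⁺: L→FGN adds F, G, N; N→K adds K → {F, G, K, L, N}.
Any other superkey contains one of these as a subset, so there are no further candidate keys.

(G), (L)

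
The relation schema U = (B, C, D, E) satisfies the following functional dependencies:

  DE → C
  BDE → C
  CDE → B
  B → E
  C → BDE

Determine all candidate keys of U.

(C); (B, D); (D, E)

{C}⁺: C→BDE adds B, D, E → {B, C, D, E}.
{B, D}⁺: B→E adds E; DE→C adds C → {B, C, D, E}.
{D, E}⁺: DE→C adds C; CDE→B adds B → {B, C, D, E}.
Any other superkey contains one of these as a subset, so there are no further candidate keys.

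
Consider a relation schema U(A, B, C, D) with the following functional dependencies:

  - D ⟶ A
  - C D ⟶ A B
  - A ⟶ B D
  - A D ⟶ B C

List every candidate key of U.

{A}⁺: A→BD adds B, D; AD→BC adds C → {A, B, C, D}.
{D}⁺: D→A adds A; A→BD adds B; AD→BC adds C → {A, B, C, D}.
Any other superkey contains one of these as a subset, so there are no further candidate keys.

A, D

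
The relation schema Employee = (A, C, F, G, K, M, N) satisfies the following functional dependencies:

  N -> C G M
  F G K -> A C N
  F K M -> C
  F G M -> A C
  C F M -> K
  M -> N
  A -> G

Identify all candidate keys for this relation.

{F, M}, {F, N}, {A, F, K}, {F, G, K}

{F, M}⁺: M→N adds N; N→CGM adds C, G; FGM→AC adds A; CFM→K adds K → {A, C, F, G, K, M, N}. Minimal: {M}⁺ = {C, G, M, N}; {F}⁺ = {F} — none reach the full schema.
{F, N}⁺: N→CGM adds C, G, M; FGM→AC adds A; CFM→K adds K → {A, C, F, G, K, M, N}. Minimal: {N}⁺ = {C, G, M, N}; {F}⁺ = {F} — none reach the full schema.
{A, F, K}⁺: A→G adds G; FGK→ACN adds C, N; N→CGM adds M → {A, C, F, G, K, M, N}. Minimal: {F, K}⁺ = {F, K}; {A, K}⁺ = {A, G, K}; {A, F}⁺ = {A, F, G} — none reach the full schema.
{F, G, K}⁺: FGK→ACN adds A, C, N; N→CGM adds M → {A, C, F, G, K, M, N}. Minimal: {G, K}⁺ = {G, K}; {F, K}⁺ = {F, K}; {F, G}⁺ = {F, G} — none reach the full schema.
Any other superkey contains one of these as a subset, so there are no further candidate keys.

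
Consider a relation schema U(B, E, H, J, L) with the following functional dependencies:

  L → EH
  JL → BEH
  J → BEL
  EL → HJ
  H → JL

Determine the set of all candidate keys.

{H}⁺: H→JL adds J, L; L→EH adds E; JL→BEH adds B → {B, E, H, J, L}.
{J}⁺: J→BEL adds B, E, L; EL→HJ adds H → {B, E, H, J, L}.
{L}⁺: L→EH adds E, H; EL→HJ adds J; JL→BEH adds B → {B, E, H, J, L}.
Any other superkey contains one of these as a subset, so there are no further candidate keys.

H, J, L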